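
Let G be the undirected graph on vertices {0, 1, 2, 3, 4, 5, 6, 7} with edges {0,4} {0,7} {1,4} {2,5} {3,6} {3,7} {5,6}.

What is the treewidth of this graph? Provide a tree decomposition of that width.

Treewidth 1.
One such decomposition:
Bags: B1 = {1, 4}  B2 = {0, 4}  B3 = {0, 7}  B4 = {3, 7}  B5 = {3, 6}  B6 = {5, 6}  B7 = {2, 5}
Tree: B1–B2, B2–B3, B3–B4, B4–B5, B5–B6, B6–B7

Every bag has size at most 2, so the width is 2 − 1 = 1 and tw(G) ≤ 1. Since G has at least one edge (e.g. 1–4), it is not an edgeless graph, so tw(G) ≥ 1. The upper and lower bounds meet at 1, so that is the treewidth.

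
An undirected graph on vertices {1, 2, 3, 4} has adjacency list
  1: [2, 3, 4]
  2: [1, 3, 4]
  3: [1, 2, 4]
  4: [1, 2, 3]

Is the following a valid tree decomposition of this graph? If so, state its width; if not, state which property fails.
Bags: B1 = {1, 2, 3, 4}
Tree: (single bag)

Checking the three conditions: (i) the bags cover all of {1, 2, 3, 4}; (ii) for each edge, some bag contains both endpoints; (iii) the bags containing any fixed vertex form a subtree. All hold, so the decomposition is valid with width 4 − 1 = 3.

Yes; width 3.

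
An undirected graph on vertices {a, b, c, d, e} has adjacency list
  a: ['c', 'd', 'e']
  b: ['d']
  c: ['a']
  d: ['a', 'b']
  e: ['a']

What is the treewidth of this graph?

1

A width-1 tree decomposition is:
Bags: B1 = {a, d}  B2 = {a, c}  B3 = {b, d}  B4 = {a, e}
Tree: B1–B2, B1–B3, B2–B4
Every bag has size at most 2, so the width is 2 − 1 = 1 and tw(G) ≤ 1. Since G has at least one edge (e.g. a–d), it is not an edgeless graph, so tw(G) ≥ 1. Hence tw(G) = 1 exactly.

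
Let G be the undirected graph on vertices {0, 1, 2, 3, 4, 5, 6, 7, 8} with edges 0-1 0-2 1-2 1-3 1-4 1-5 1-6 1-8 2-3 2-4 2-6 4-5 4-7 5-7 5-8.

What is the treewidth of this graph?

2

A width-2 tree decomposition is:
Bags: B1 = {1, 2, 6}  B2 = {1, 2, 3}  B3 = {1, 2, 4}  B4 = {1, 4, 5}  B5 = {1, 5, 8}  B6 = {4, 5, 7}  B7 = {0, 1, 2}
Tree: B1–B2, B1–B3, B3–B4, B4–B5, B4–B6, B2–B7
Each bag holds 3 vertices, so the decomposition has width 2, which upper-bounds the treewidth. For the lower bound, the 3 vertices {1, 5, 8} are pairwise adjacent, and any tree decomposition puts a clique entirely inside one bag — forcing width ≥ 2. The upper and lower bounds meet at 2, so that is the treewidth.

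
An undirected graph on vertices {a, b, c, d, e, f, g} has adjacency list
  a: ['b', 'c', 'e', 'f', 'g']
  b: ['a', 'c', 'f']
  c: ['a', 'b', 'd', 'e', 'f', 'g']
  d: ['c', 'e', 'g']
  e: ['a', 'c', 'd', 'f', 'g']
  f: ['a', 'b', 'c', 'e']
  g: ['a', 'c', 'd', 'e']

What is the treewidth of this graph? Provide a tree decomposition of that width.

Treewidth 3.
One optimal decomposition is:
Bags: B1 = {a, c, e, f}  B2 = {a, b, c, f}  B3 = {a, c, e, g}  B4 = {c, d, e, g}
Tree: B1–B2, B1–B3, B3–B4

Each bag holds 4 vertices, so the decomposition has width 3, which upper-bounds the treewidth. On the other hand G contains the 4-clique {c, d, e, g}. A clique must lie in a single bag of any decomposition, so no decomposition can have width below 3. The upper and lower bounds meet at 3, so that is the treewidth.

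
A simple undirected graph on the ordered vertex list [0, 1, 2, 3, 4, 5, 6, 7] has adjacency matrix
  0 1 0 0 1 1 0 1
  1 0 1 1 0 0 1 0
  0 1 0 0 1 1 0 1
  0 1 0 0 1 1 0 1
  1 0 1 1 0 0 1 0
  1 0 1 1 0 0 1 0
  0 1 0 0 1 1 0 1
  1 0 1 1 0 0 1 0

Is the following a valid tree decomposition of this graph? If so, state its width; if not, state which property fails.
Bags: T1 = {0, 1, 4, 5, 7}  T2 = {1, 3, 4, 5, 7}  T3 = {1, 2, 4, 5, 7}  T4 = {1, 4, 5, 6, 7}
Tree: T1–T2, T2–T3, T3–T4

Checking the three conditions: (i) the bags cover all of {0, 1, 2, 3, 4, 5, 6, 7}; (ii) for each edge, some bag contains both endpoints; (iii) the bags containing any fixed vertex form a subtree. All hold, so the decomposition is valid with width 5 − 1 = 4.

Yes; width 4.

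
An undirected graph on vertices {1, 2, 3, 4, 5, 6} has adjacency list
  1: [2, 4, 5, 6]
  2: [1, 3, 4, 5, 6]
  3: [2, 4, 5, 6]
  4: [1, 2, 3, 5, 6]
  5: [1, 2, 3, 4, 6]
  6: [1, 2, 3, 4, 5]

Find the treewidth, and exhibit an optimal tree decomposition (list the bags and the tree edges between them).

Treewidth 4.
Bags: B1 = {2, 3, 4, 5, 6}  B2 = {1, 2, 4, 5, 6}
Tree: B1–B2

Each bag holds 5 vertices, so the decomposition has width 4, which upper-bounds the treewidth. On the other hand G contains the 5-clique {1, 2, 4, 5, 6}. A clique must lie in a single bag of any decomposition, so no decomposition can have width below 4. Combining the bounds, tw(G) = 4.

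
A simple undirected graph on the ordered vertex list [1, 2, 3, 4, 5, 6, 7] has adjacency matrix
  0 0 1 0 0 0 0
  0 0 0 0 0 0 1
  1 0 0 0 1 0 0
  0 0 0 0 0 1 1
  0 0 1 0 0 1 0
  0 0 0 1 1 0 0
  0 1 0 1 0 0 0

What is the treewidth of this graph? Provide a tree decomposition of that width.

The largest bag has 2 vertices, giving width 1; this decomposition certifies tw(G) ≤ 1. Any graph with an edge has treewidth ≥ 1, and G has the edge 1–3. The upper and lower bounds meet at 1, so that is the treewidth.

Treewidth 1.
One such decomposition:
Bags: B1 = {1, 3}  B2 = {3, 5}  B3 = {5, 6}  B4 = {4, 6}  B5 = {4, 7}  B6 = {2, 7}
Tree: B1–B2, B2–B3, B3–B4, B4–B5, B5–B6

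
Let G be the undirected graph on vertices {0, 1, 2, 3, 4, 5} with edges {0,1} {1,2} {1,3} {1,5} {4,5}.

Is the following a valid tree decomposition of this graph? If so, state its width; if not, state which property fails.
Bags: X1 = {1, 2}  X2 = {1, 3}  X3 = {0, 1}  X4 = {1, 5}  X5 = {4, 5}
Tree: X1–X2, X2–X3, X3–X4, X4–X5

Yes; width 1.

Every vertex of G appears in some bag (union = {0, 1, 2, 3, 4, 5}); every edge is covered by a bag; and for each vertex v the set of bags containing v is connected in the bag tree. The decomposition is therefore valid. The largest bag has 2 vertices, so the width is 1.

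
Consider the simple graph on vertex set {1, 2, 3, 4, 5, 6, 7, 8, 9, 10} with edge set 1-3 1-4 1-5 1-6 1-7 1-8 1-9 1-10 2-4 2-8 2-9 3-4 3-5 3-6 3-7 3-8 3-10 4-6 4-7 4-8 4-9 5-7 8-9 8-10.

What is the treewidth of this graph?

3

A width-3 tree decomposition is:
Bags: B1 = {1, 4, 8, 9}  B2 = {1, 3, 4, 8}  B3 = {1, 3, 8, 10}  B4 = {1, 3, 4, 7}  B5 = {2, 4, 8, 9}  B6 = {1, 3, 4, 6}  B7 = {1, 3, 5, 7}
Tree: B1–B2, B2–B3, B2–B4, B1–B5, B4–B6, B4–B7
Each bag holds 4 vertices, so the decomposition has width 3, which upper-bounds the treewidth. Conversely, {1, 4, 8, 9} is a clique of size 4, and the vertices of any clique must share a bag in every tree decomposition; so some bag has ≥ 4 vertices and tw(G) ≥ 3. Therefore the treewidth is 3.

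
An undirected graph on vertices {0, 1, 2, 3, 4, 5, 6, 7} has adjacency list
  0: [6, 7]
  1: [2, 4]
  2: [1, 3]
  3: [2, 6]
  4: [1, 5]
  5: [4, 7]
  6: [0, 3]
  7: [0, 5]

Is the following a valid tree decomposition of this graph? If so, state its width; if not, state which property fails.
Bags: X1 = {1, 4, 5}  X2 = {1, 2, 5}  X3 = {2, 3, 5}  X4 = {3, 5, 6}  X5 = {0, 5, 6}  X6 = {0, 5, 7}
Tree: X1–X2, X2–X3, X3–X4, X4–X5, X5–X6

Checking the three conditions: (i) the bags cover all of {0, 1, 2, 3, 4, 5, 6, 7}; (ii) for each edge, some bag contains both endpoints; (iii) the bags containing any fixed vertex form a subtree. All hold, so the decomposition is valid with width 3 − 1 = 2.

Yes; width 2.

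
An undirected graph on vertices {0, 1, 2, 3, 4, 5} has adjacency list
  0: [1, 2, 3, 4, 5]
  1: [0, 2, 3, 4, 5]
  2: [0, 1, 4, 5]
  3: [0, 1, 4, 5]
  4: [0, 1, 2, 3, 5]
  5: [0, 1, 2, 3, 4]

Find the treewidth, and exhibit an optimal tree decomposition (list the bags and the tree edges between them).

Every bag has size at most 5, so the width is 5 − 1 = 4 and tw(G) ≤ 4. For the lower bound, the 5 vertices {0, 1, 2, 4, 5} are pairwise adjacent, and any tree decomposition puts a clique entirely inside one bag — forcing width ≥ 4. The upper and lower bounds meet at 4, so that is the treewidth.

Treewidth 4.
One such decomposition:
Bags: B1 = {0, 1, 2, 4, 5}  B2 = {0, 1, 3, 4, 5}
Tree: B1–B2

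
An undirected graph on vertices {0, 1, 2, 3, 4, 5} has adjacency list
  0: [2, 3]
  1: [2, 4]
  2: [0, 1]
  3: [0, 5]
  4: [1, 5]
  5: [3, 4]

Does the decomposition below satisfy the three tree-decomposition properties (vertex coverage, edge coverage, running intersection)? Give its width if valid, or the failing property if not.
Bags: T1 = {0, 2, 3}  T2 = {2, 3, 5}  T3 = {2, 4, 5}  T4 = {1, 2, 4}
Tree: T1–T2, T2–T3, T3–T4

Yes; width 2.

Vertex coverage: the bags together contain {0, 1, 2, 3, 4, 5}, the full vertex set. Edge coverage: each edge of G has both endpoints in at least one bag. Running intersection: for every vertex, the bags containing it form a connected subtree. All three properties hold, so this is a valid tree decomposition of width max|bag| − 1 = 2, and hence tw(G) ≤ 2.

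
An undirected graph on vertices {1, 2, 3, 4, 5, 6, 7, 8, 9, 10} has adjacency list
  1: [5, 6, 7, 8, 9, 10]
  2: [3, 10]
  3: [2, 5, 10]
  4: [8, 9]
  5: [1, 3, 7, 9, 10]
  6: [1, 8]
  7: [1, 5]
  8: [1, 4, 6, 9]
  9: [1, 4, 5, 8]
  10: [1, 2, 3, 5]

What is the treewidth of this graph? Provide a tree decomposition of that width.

Treewidth 2.
One such decomposition:
Bags: B1 = {1, 5, 10}  B2 = {1, 5, 9}  B3 = {1, 8, 9}  B4 = {1, 6, 8}  B5 = {3, 5, 10}  B6 = {4, 8, 9}  B7 = {1, 5, 7}  B8 = {2, 3, 10}
Tree: B1–B2, B2–B3, B3–B4, B1–B5, B3–B6, B1–B7, B5–B8

The largest bag has 3 vertices, giving width 2; this decomposition certifies tw(G) ≤ 2. For the lower bound, the 3 vertices {1, 8, 9} are pairwise adjacent, and any tree decomposition puts a clique entirely inside one bag — forcing width ≥ 2. Therefore the treewidth is 2.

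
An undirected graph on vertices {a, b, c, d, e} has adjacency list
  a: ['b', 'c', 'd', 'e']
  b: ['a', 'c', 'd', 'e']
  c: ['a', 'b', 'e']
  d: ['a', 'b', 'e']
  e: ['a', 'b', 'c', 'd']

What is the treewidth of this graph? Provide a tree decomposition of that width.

Treewidth 3.
One such decomposition:
Bags: B1 = {a, b, c, e}  B2 = {a, b, d, e}
Tree: B1–B2

The largest bag has 4 vertices, giving width 3; this decomposition certifies tw(G) ≤ 3. On the other hand G contains the 4-clique {a, b, d, e}. A clique must lie in a single bag of any decomposition, so no decomposition can have width below 3. Hence tw(G) = 3 exactly.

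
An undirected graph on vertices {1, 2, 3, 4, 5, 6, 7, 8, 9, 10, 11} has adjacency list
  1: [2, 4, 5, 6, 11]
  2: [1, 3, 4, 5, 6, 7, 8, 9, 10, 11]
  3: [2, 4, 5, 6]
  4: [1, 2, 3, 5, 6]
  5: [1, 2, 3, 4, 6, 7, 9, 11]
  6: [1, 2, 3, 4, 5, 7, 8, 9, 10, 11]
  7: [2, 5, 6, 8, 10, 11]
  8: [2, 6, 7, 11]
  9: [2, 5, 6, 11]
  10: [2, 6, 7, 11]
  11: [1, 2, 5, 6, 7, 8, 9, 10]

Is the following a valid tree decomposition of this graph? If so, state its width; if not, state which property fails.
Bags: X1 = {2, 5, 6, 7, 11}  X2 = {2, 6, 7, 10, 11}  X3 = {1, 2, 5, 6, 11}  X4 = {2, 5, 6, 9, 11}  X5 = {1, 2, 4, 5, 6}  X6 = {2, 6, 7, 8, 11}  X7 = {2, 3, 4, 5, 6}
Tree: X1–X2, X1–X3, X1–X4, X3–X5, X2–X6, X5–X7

Checking the three conditions: (i) the bags cover all of {1, 2, 3, 4, 5, 6, 7, 8, 9, 10, 11}; (ii) for each edge, some bag contains both endpoints; (iii) the bags containing any fixed vertex form a subtree. All hold, so the decomposition is valid with width 5 − 1 = 4.

Yes; width 4.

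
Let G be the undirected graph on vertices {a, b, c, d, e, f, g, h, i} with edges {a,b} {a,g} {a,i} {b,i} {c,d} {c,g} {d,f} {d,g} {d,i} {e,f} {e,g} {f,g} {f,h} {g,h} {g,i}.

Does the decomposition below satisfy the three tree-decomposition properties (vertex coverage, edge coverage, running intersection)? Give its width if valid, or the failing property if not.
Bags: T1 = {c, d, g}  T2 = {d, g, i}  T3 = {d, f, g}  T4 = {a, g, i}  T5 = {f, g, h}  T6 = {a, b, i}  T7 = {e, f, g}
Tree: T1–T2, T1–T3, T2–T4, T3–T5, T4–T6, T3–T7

Yes; width 2.

Every vertex of G appears in some bag (union = {a, b, c, d, e, f, g, h, i}); every edge is covered by a bag; and for each vertex v the set of bags containing v is connected in the bag tree. The decomposition is therefore valid. The largest bag has 3 vertices, so the width is 2.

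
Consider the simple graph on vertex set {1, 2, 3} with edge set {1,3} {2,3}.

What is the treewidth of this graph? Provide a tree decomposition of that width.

Treewidth 1.
Bags: B1 = {2, 3}  B2 = {1, 3}
Tree: B1–B2

Every bag has size at most 2, so the width is 2 − 1 = 1 and tw(G) ≤ 1. Since G has at least one edge (e.g. 2–3), it is not an edgeless graph, so tw(G) ≥ 1. Combining the bounds, tw(G) = 1.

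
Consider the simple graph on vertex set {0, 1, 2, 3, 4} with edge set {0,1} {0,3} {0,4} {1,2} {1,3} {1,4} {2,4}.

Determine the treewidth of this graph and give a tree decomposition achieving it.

Every bag has size at most 3, so the width is 3 − 1 = 2 and tw(G) ≤ 2. On the other hand G contains the 3-clique {0, 1, 3}. A clique must lie in a single bag of any decomposition, so no decomposition can have width below 2. Therefore the treewidth is 2.

Treewidth 2.
One such decomposition:
Bags: B1 = {0, 1, 3}  B2 = {0, 1, 4}  B3 = {1, 2, 4}
Tree: B1–B2, B2–B3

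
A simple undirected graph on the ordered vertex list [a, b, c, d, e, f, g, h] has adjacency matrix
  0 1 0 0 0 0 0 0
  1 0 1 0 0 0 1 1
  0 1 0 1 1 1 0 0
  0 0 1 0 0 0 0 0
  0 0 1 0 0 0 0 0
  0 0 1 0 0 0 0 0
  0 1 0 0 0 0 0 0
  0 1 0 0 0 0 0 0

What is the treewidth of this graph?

1

A width-1 tree decomposition is:
Bags: B1 = {b, g}  B2 = {b, c}  B3 = {a, b}  B4 = {c, f}  B5 = {c, d}  B6 = {b, h}  B7 = {c, e}
Tree: B1–B2, B2–B3, B2–B4, B2–B5, B3–B6, B4–B7
Each bag holds 2 vertices, so the decomposition has width 1, which upper-bounds the treewidth. Any graph with an edge has treewidth ≥ 1, and G has the edge b–g. Therefore the treewidth is 1.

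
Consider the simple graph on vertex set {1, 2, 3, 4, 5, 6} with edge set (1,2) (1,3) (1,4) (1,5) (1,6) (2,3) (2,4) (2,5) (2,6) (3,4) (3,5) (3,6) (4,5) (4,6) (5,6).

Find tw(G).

A width-5 tree decomposition is:
Bags: B1 = {1, 2, 3, 4, 5, 6}
Tree: (single bag)
With just one bag of size 6, the width is 6 − 1 = 5, so tw(G) ≤ 5. On the other hand G contains the 6-clique {1, 2, 3, 4, 5, 6}. A clique must lie in a single bag of any decomposition, so no decomposition can have width below 5. The upper and lower bounds meet at 5, so that is the treewidth.

5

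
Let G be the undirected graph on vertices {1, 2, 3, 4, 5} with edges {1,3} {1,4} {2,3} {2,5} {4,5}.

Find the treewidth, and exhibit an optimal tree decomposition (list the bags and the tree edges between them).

Treewidth 2.
One such decomposition:
Bags: B1 = {2, 4, 5}  B2 = {1, 2, 4}  B3 = {1, 2, 3}
Tree: B1–B2, B2–B3

The largest bag has 3 vertices, giving width 2; this decomposition certifies tw(G) ≤ 2. For the lower bound, G contains the cycle 2–5–4–1–3–2, so G is not a forest; only forests have treewidth ≤ 1, hence tw(G) ≥ 2. Combining the bounds, tw(G) = 2.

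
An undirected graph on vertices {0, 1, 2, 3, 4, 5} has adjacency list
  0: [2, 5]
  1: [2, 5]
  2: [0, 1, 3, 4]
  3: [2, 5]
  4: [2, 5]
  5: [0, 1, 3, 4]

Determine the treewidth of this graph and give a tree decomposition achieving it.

Treewidth 2.
One optimal decomposition is:
Bags: B1 = {0, 2, 5}  B2 = {1, 2, 5}  B3 = {2, 3, 5}  B4 = {2, 4, 5}
Tree: B1–B2, B2–B3, B3–B4

Each bag holds 3 vertices, so the decomposition has width 2, which upper-bounds the treewidth. Since 2–0–5–1–2 is a cycle in G, G is not acyclic. Forests are exactly the graphs of treewidth ≤ 1, so tw(G) ≥ 2. The upper and lower bounds meet at 2, so that is the treewidth.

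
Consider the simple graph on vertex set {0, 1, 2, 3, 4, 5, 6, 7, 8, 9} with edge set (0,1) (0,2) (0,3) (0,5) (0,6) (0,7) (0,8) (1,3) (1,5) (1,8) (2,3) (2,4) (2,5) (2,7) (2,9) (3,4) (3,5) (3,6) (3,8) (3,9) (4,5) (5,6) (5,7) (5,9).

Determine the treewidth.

A width-3 tree decomposition is:
Bags: B1 = {2, 3, 4, 5}  B2 = {0, 2, 3, 5}  B3 = {2, 3, 5, 9}  B4 = {0, 1, 3, 5}  B5 = {0, 1, 3, 8}  B6 = {0, 2, 5, 7}  B7 = {0, 3, 5, 6}
Tree: B1–B2, B2–B3, B2–B4, B4–B5, B2–B6, B4–B7
Every bag has size at most 4, so the width is 4 − 1 = 3 and tw(G) ≤ 3. For the lower bound, the 4 vertices {0, 1, 3, 8} are pairwise adjacent, and any tree decomposition puts a clique entirely inside one bag — forcing width ≥ 3. Combining the bounds, tw(G) = 3.

3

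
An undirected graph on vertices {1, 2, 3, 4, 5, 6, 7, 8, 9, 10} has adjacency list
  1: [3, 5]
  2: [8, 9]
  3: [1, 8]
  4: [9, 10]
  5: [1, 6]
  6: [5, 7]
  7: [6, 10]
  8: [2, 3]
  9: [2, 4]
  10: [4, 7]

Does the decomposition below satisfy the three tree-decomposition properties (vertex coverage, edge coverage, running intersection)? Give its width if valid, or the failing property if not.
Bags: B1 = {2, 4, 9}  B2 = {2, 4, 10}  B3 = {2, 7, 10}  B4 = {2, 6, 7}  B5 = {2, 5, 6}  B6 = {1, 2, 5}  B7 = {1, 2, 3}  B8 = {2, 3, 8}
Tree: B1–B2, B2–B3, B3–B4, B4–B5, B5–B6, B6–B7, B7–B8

Every vertex of G appears in some bag (union = {1, 2, 3, 4, 5, 6, 7, 8, 9, 10}); every edge is covered by a bag; and for each vertex v the set of bags containing v is connected in the bag tree. The decomposition is therefore valid. The largest bag has 3 vertices, so the width is 2.

Yes; width 2.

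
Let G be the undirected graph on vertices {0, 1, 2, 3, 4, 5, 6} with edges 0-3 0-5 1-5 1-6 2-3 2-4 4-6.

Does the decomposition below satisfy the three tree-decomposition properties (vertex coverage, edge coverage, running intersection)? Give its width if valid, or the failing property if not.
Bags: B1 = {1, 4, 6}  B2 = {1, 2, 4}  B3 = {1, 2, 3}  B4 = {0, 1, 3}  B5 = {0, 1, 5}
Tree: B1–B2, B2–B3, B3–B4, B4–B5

Yes; width 2.

Checking the three conditions: (i) the bags cover all of {0, 1, 2, 3, 4, 5, 6}; (ii) for each edge, some bag contains both endpoints; (iii) the bags containing any fixed vertex form a subtree. All hold, so the decomposition is valid with width 3 − 1 = 2.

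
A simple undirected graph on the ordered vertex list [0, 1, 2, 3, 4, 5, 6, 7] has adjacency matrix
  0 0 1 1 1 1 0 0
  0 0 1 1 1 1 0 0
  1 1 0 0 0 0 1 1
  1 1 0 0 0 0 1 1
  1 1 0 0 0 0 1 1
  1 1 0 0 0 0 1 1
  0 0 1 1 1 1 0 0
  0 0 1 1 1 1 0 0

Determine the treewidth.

4

A width-4 tree decomposition is:
Bags: B1 = {1, 2, 3, 4, 5}  B2 = {2, 3, 4, 5, 6}  B3 = {2, 3, 4, 5, 7}  B4 = {0, 2, 3, 4, 5}
Tree: B1–B2, B2–B3, B3–B4
Every bag has size at most 5, so the width is 5 − 1 = 4 and tw(G) ≤ 4. For the lower bound: the 5 vertex sets {1,4}, {3,6}, {5,7}, {2}, {0} are disjoint, each induces a connected subgraph, and every pair is joined by at least one edge of G. Contracting each set to a single vertex therefore yields K_{5} as a minor, and since treewidth is minor-monotone, tw(G) ≥ tw(K_{5}) = 4. Hence tw(G) = 4 exactly.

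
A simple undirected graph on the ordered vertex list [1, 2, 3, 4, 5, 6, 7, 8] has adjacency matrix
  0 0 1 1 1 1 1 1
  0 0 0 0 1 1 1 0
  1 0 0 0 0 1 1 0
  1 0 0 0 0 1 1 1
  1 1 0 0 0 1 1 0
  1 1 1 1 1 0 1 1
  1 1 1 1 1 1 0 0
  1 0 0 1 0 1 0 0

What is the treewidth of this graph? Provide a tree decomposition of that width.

Each bag holds 4 vertices, so the decomposition has width 3, which upper-bounds the treewidth. For the lower bound, the 4 vertices {1, 4, 6, 8} are pairwise adjacent, and any tree decomposition puts a clique entirely inside one bag — forcing width ≥ 3. The upper and lower bounds meet at 3, so that is the treewidth.

Treewidth 3.
Bags: B1 = {1, 4, 6, 7}  B2 = {1, 5, 6, 7}  B3 = {2, 5, 6, 7}  B4 = {1, 3, 6, 7}  B5 = {1, 4, 6, 8}
Tree: B1–B2, B2–B3, B2–B4, B1–B5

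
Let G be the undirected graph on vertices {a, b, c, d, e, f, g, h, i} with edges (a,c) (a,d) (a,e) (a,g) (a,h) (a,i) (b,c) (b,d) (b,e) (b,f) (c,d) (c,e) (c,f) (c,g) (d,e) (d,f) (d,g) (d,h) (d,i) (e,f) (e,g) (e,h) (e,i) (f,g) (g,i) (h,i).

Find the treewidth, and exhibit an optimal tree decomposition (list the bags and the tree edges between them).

Treewidth 4.
One such decomposition:
Bags: B1 = {a, c, d, e, g}  B2 = {c, d, e, f, g}  B3 = {a, d, e, g, i}  B4 = {a, d, e, h, i}  B5 = {b, c, d, e, f}
Tree: B1–B2, B1–B3, B3–B4, B2–B5

Each bag holds 5 vertices, so the decomposition has width 4, which upper-bounds the treewidth. On the other hand G contains the 5-clique {c, d, e, f, g}. A clique must lie in a single bag of any decomposition, so no decomposition can have width below 4. Hence tw(G) = 4 exactly.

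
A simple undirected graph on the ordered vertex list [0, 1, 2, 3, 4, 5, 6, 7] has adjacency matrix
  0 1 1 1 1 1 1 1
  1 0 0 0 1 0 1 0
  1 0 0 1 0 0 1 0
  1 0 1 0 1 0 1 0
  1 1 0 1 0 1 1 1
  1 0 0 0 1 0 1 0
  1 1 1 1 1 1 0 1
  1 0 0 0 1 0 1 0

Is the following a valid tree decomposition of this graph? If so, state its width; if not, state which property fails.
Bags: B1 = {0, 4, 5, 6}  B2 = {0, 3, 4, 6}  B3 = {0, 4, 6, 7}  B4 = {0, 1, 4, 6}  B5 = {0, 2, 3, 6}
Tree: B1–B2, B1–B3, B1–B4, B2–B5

Checking the three conditions: (i) the bags cover all of {0, 1, 2, 3, 4, 5, 6, 7}; (ii) for each edge, some bag contains both endpoints; (iii) the bags containing any fixed vertex form a subtree. All hold, so the decomposition is valid with width 4 − 1 = 3.

Yes; width 3.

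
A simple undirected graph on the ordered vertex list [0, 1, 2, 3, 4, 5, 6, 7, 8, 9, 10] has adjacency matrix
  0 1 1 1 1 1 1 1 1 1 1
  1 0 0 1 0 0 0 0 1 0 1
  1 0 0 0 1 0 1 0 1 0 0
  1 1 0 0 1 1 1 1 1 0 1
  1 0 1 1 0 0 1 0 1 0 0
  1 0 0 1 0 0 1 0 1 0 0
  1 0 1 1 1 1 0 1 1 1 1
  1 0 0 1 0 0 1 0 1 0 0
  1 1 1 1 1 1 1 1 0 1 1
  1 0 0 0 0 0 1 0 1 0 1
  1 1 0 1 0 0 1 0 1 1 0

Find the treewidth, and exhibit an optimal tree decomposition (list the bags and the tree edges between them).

Treewidth 4.
One optimal decomposition is:
Bags: B1 = {0, 3, 6, 8, 10}  B2 = {0, 3, 5, 6, 8}  B3 = {0, 3, 6, 7, 8}  B4 = {0, 6, 8, 9, 10}  B5 = {0, 1, 3, 8, 10}  B6 = {0, 3, 4, 6, 8}  B7 = {0, 2, 4, 6, 8}
Tree: B1–B2, B1–B3, B1–B4, B1–B5, B2–B6, B6–B7

The largest bag has 5 vertices, giving width 4; this decomposition certifies tw(G) ≤ 4. On the other hand G contains the 5-clique {0, 1, 3, 8, 10}. A clique must lie in a single bag of any decomposition, so no decomposition can have width below 4. Combining the bounds, tw(G) = 4.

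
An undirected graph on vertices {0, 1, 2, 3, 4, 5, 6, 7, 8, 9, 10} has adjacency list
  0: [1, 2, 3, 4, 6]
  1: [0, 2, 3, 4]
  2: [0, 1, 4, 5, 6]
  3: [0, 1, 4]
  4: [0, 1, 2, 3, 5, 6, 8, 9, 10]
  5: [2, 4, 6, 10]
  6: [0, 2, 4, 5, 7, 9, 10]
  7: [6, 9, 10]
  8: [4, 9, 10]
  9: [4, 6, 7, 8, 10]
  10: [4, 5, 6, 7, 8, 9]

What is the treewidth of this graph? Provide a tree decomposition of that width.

The largest bag has 4 vertices, giving width 3; this decomposition certifies tw(G) ≤ 3. On the other hand G contains the 4-clique {4, 8, 9, 10}. A clique must lie in a single bag of any decomposition, so no decomposition can have width below 3. Combining the bounds, tw(G) = 3.

Treewidth 3.
One optimal decomposition is:
Bags: B1 = {2, 4, 5, 6}  B2 = {0, 2, 4, 6}  B3 = {4, 5, 6, 10}  B4 = {4, 6, 9, 10}  B5 = {0, 1, 2, 4}  B6 = {0, 1, 3, 4}  B7 = {6, 7, 9, 10}  B8 = {4, 8, 9, 10}
Tree: B1–B2, B1–B3, B3–B4, B2–B5, B5–B6, B4–B7, B4–B8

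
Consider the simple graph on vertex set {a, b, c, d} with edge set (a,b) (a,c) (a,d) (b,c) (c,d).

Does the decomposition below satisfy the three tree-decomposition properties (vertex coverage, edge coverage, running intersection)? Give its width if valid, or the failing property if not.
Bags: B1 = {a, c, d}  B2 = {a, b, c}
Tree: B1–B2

Yes; width 2.

Every vertex of G appears in some bag (union = {a, b, c, d}); every edge is covered by a bag; and for each vertex v the set of bags containing v is connected in the bag tree. The decomposition is therefore valid. The largest bag has 3 vertices, so the width is 2.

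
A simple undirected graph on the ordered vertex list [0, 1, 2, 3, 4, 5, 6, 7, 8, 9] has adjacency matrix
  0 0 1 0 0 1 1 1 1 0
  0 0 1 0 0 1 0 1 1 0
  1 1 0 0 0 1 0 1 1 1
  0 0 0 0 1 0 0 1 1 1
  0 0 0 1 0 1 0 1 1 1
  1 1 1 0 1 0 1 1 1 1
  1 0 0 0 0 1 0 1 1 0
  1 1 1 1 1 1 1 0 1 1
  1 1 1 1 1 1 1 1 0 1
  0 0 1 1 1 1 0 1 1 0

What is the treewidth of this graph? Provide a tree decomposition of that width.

Treewidth 4.
Bags: B1 = {0, 5, 6, 7, 8}  B2 = {0, 2, 5, 7, 8}  B3 = {2, 5, 7, 8, 9}  B4 = {1, 2, 5, 7, 8}  B5 = {4, 5, 7, 8, 9}  B6 = {3, 4, 7, 8, 9}
Tree: B1–B2, B2–B3, B2–B4, B3–B5, B5–B6

Every bag has size at most 5, so the width is 5 − 1 = 4 and tw(G) ≤ 4. For the lower bound, the 5 vertices {3, 4, 7, 8, 9} are pairwise adjacent, and any tree decomposition puts a clique entirely inside one bag — forcing width ≥ 4. Therefore the treewidth is 4.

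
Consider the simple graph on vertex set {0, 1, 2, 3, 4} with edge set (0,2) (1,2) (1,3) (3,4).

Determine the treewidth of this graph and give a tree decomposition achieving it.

Every bag has size at most 2, so the width is 2 − 1 = 1 and tw(G) ≤ 1. Any graph with an edge has treewidth ≥ 1, and G has the edge 4–3. Therefore the treewidth is 1.

Treewidth 1.
One such decomposition:
Bags: B1 = {3, 4}  B2 = {1, 3}  B3 = {1, 2}  B4 = {0, 2}
Tree: B1–B2, B2–B3, B3–B4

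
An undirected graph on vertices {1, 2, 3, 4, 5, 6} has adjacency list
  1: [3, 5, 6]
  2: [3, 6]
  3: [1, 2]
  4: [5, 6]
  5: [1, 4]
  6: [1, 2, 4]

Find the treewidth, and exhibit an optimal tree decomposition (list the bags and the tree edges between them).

The largest bag has 3 vertices, giving width 2; this decomposition certifies tw(G) ≤ 2. The edges 3–2–6–1–3 form a cycle, so G is not a tree and its treewidth is at least 2. Combining the bounds, tw(G) = 2.

Treewidth 2.
One such decomposition:
Bags: B1 = {1, 2, 3}  B2 = {1, 2, 6}  B3 = {1, 5, 6}  B4 = {4, 5, 6}
Tree: B1–B2, B2–B3, B3–B4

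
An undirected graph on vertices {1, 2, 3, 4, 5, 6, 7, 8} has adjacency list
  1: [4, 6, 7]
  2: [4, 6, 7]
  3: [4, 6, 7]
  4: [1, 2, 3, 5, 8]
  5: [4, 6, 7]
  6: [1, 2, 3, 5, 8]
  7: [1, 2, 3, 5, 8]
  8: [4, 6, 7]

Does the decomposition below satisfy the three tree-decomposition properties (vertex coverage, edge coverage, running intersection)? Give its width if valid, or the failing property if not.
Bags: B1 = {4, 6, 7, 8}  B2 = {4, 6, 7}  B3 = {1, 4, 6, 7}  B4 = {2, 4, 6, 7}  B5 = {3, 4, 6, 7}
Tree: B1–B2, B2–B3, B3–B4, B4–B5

No — vertex 5 appears in no bag.

A tree decomposition must satisfy three properties: every vertex lies in some bag; for every edge, both endpoints lie together in some bag; and for every vertex, the bags containing it form a connected subtree. Here vertex 5 appears in no bag, so the decomposition is invalid.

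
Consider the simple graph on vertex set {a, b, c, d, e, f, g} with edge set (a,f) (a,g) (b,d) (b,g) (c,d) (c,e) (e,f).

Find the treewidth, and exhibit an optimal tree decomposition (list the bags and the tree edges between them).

Every bag has size at most 3, so the width is 3 − 1 = 2 and tw(G) ≤ 2. For the lower bound, G contains the cycle g–a–f–e–c–d–b–g, so G is not a forest; only forests have treewidth ≤ 1, hence tw(G) ≥ 2. Hence tw(G) = 2 exactly.

Treewidth 2.
One such decomposition:
Bags: B1 = {a, f, g}  B2 = {e, f, g}  B3 = {c, e, g}  B4 = {c, d, g}  B5 = {b, d, g}
Tree: B1–B2, B2–B3, B3–B4, B4–B5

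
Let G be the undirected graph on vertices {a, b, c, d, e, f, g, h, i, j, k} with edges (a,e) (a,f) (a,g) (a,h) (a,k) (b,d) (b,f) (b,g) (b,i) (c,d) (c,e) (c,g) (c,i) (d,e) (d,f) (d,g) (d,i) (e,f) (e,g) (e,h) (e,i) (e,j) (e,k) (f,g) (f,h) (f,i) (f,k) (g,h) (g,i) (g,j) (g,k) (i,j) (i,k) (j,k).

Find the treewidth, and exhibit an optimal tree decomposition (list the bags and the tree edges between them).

Treewidth 4.
One optimal decomposition is:
Bags: B1 = {d, e, f, g, i}  B2 = {e, f, g, i, k}  B3 = {a, e, f, g, k}  B4 = {b, d, f, g, i}  B5 = {c, d, e, g, i}  B6 = {e, g, i, j, k}  B7 = {a, e, f, g, h}
Tree: B1–B2, B2–B3, B1–B4, B1–B5, B2–B6, B3–B7

Each bag holds 5 vertices, so the decomposition has width 4, which upper-bounds the treewidth. Conversely, {e, g, i, j, k} is a clique of size 5, and the vertices of any clique must share a bag in every tree decomposition; so some bag has ≥ 5 vertices and tw(G) ≥ 4. Therefore the treewidth is 4.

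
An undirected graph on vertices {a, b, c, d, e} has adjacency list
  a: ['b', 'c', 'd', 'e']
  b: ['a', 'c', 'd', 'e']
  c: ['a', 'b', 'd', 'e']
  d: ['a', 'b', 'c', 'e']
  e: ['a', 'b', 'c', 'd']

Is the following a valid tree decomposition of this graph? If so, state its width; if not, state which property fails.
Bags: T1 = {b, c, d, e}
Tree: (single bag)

No — vertex a appears in no bag.

A tree decomposition must satisfy three properties: every vertex lies in some bag; for every edge, both endpoints lie together in some bag; and for every vertex, the bags containing it form a connected subtree. Here vertex a appears in no bag, so the decomposition is invalid.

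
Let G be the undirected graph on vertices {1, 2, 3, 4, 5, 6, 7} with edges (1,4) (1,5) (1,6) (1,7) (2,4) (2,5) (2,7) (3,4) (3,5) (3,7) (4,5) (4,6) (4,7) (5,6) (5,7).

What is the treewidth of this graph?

3

A width-3 tree decomposition is:
Bags: B1 = {1, 4, 5, 6}  B2 = {1, 4, 5, 7}  B3 = {3, 4, 5, 7}  B4 = {2, 4, 5, 7}
Tree: B1–B2, B2–B3, B2–B4
Every bag has size at most 4, so the width is 4 − 1 = 3 and tw(G) ≤ 3. For the lower bound, the 4 vertices {1, 4, 5, 6} are pairwise adjacent, and any tree decomposition puts a clique entirely inside one bag — forcing width ≥ 3. Combining the bounds, tw(G) = 3.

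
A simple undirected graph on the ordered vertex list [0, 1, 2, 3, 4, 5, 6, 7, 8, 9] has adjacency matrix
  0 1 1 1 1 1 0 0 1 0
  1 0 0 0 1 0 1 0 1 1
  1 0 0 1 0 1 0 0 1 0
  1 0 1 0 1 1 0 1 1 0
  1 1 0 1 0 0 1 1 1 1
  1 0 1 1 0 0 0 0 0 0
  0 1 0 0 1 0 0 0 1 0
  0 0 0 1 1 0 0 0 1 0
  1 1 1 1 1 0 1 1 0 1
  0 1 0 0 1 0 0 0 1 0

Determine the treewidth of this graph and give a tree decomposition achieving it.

Treewidth 3.
Bags: B1 = {0, 3, 4, 8}  B2 = {0, 1, 4, 8}  B3 = {1, 4, 8, 9}  B4 = {0, 2, 3, 8}  B5 = {3, 4, 7, 8}  B6 = {1, 4, 6, 8}  B7 = {0, 2, 3, 5}
Tree: B1–B2, B2–B3, B1–B4, B1–B5, B3–B6, B4–B7

Every bag has size at most 4, so the width is 4 − 1 = 3 and tw(G) ≤ 3. On the other hand G contains the 4-clique {0, 2, 3, 8}. A clique must lie in a single bag of any decomposition, so no decomposition can have width below 3. Therefore the treewidth is 3.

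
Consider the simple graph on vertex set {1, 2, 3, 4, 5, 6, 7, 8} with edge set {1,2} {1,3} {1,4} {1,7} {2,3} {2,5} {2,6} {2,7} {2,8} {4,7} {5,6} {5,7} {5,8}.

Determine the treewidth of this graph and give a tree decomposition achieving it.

Every bag has size at most 3, so the width is 3 − 1 = 2 and tw(G) ≤ 2. For the lower bound, the 3 vertices {1, 2, 3} are pairwise adjacent, and any tree decomposition puts a clique entirely inside one bag — forcing width ≥ 2. The upper and lower bounds meet at 2, so that is the treewidth.

Treewidth 2.
One such decomposition:
Bags: B1 = {2, 5, 8}  B2 = {2, 5, 7}  B3 = {2, 5, 6}  B4 = {1, 2, 7}  B5 = {1, 2, 3}  B6 = {1, 4, 7}
Tree: B1–B2, B2–B3, B2–B4, B4–B5, B4–B6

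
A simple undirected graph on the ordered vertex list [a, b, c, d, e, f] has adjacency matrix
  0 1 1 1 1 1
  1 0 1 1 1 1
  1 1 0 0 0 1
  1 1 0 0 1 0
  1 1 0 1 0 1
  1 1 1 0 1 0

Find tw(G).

3

A width-3 tree decomposition is:
Bags: B1 = {a, b, e, f}  B2 = {a, b, c, f}  B3 = {a, b, d, e}
Tree: B1–B2, B1–B3
Every bag has size at most 4, so the width is 4 − 1 = 3 and tw(G) ≤ 3. For the lower bound, the 4 vertices {a, b, d, e} are pairwise adjacent, and any tree decomposition puts a clique entirely inside one bag — forcing width ≥ 3. Combining the bounds, tw(G) = 3.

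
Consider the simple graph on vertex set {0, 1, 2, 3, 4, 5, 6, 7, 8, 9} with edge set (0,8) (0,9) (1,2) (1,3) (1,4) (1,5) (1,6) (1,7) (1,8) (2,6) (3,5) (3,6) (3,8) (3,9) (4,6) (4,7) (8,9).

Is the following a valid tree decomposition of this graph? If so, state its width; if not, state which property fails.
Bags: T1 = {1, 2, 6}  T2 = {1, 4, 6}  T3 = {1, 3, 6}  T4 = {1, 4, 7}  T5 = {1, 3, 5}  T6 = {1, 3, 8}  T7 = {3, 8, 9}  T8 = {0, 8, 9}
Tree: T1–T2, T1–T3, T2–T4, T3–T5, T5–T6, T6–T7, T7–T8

Yes; width 2.

Checking the three conditions: (i) the bags cover all of {0, 1, 2, 3, 4, 5, 6, 7, 8, 9}; (ii) for each edge, some bag contains both endpoints; (iii) the bags containing any fixed vertex form a subtree. All hold, so the decomposition is valid with width 3 − 1 = 2.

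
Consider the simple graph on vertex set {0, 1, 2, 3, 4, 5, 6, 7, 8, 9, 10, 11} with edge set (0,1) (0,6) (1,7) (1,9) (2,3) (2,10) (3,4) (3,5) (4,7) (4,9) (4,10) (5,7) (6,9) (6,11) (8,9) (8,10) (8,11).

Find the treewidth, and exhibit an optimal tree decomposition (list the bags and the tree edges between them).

The largest bag has 4 vertices, giving width 3; this decomposition certifies tw(G) ≤ 3. For the lower bound: the 4 vertex sets {2,3,5}, {10}, {4}, {1,7,8,9} are disjoint, each induces a connected subgraph, and every pair is joined by at least one edge of G. Contracting each set to a single vertex therefore yields K_{4} as a minor, and since treewidth is minor-monotone, tw(G) ≥ tw(K_{4}) = 3. The upper and lower bounds meet at 3, so that is the treewidth.

Treewidth 3.
Bags: B1 = {2, 3, 5, 10}  B2 = {3, 4, 5, 10}  B3 = {4, 5, 7, 10}  B4 = {4, 7, 8, 10}  B5 = {4, 7, 8, 9}  B6 = {1, 7, 8, 9}  B7 = {1, 8, 9, 11}  B8 = {1, 6, 9, 11}  B9 = {0, 1, 6, 11}
Tree: B1–B2, B2–B3, B3–B4, B4–B5, B5–B6, B6–B7, B7–B8, B8–B9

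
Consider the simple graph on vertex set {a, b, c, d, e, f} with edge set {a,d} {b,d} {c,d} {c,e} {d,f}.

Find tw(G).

A width-1 tree decomposition is:
Bags: B1 = {a, d}  B2 = {b, d}  B3 = {c, d}  B4 = {c, e}  B5 = {d, f}
Tree: B1–B2, B1–B3, B3–B4, B3–B5
Every bag has size at most 2, so the width is 2 − 1 = 1 and tw(G) ≤ 1. Any graph with an edge has treewidth ≥ 1, and G has the edge a–d. Therefore the treewidth is 1.

1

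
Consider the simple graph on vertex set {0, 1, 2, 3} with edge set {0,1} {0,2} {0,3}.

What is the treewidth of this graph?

A width-1 tree decomposition is:
Bags: B1 = {0, 2}  B2 = {0, 3}  B3 = {0, 1}
Tree: B1–B2, B1–B3
Each bag holds 2 vertices, so the decomposition has width 1, which upper-bounds the treewidth. G has an edge, so its treewidth is at least 1. Hence tw(G) = 1 exactly.

1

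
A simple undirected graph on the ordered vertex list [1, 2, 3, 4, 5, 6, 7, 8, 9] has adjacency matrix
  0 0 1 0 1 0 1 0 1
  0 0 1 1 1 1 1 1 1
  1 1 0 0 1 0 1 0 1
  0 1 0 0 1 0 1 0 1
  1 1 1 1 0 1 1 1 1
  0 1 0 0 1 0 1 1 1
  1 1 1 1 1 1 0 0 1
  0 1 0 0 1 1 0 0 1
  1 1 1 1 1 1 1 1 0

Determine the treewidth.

4

A width-4 tree decomposition is:
Bags: B1 = {2, 5, 6, 7, 9}  B2 = {2, 5, 6, 8, 9}  B3 = {2, 3, 5, 7, 9}  B4 = {2, 4, 5, 7, 9}  B5 = {1, 3, 5, 7, 9}
Tree: B1–B2, B1–B3, B1–B4, B3–B5
The largest bag has 5 vertices, giving width 4; this decomposition certifies tw(G) ≤ 4. For the lower bound, the 5 vertices {1, 3, 5, 7, 9} are pairwise adjacent, and any tree decomposition puts a clique entirely inside one bag — forcing width ≥ 4. Hence tw(G) = 4 exactly.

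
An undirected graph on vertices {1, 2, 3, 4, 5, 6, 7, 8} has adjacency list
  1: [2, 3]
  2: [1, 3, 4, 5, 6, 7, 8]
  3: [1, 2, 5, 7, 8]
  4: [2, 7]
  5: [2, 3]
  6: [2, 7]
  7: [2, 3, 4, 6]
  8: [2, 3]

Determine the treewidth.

A width-2 tree decomposition is:
Bags: B1 = {2, 4, 7}  B2 = {2, 3, 7}  B3 = {2, 3, 8}  B4 = {1, 2, 3}  B5 = {2, 3, 5}  B6 = {2, 6, 7}
Tree: B1–B2, B2–B3, B2–B4, B4–B5, B1–B6
Every bag has size at most 3, so the width is 3 − 1 = 2 and tw(G) ≤ 2. Conversely, {2, 3, 8} is a clique of size 3, and the vertices of any clique must share a bag in every tree decomposition; so some bag has ≥ 3 vertices and tw(G) ≥ 2. The upper and lower bounds meet at 2, so that is the treewidth.

2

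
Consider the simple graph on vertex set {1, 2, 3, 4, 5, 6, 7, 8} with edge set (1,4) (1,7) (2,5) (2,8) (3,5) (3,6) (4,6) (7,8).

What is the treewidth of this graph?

2

A width-2 tree decomposition is:
Bags: B1 = {2, 7, 8}  B2 = {1, 2, 7}  B3 = {1, 2, 4}  B4 = {2, 4, 6}  B5 = {2, 3, 6}  B6 = {2, 3, 5}
Tree: B1–B2, B2–B3, B3–B4, B4–B5, B5–B6
Every bag has size at most 3, so the width is 3 − 1 = 2 and tw(G) ≤ 2. The edges 2–8–7–1–4–6–3–5–2 form a cycle, so G is not a tree and its treewidth is at least 2. Hence tw(G) = 2 exactly.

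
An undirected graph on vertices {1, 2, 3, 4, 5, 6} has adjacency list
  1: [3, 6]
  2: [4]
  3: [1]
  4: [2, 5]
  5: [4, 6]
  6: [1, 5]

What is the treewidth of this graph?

1

A width-1 tree decomposition is:
Bags: B1 = {5, 6}  B2 = {4, 5}  B3 = {2, 4}  B4 = {1, 6}  B5 = {1, 3}
Tree: B1–B2, B2–B3, B1–B4, B4–B5
The largest bag has 2 vertices, giving width 1; this decomposition certifies tw(G) ≤ 1. Any graph with an edge has treewidth ≥ 1, and G has the edge 5–6. Therefore the treewidth is 1.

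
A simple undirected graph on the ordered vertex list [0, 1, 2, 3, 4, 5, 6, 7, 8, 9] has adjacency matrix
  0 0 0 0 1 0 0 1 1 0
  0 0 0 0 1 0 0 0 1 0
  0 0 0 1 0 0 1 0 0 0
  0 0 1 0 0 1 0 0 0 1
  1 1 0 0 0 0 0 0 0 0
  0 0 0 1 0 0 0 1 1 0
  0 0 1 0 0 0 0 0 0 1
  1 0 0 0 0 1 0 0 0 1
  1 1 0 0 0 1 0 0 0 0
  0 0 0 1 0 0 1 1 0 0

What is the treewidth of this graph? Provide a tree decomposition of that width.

The largest bag has 3 vertices, giving width 2; this decomposition certifies tw(G) ≤ 2. For the lower bound, G contains the cycle 4–1–8–0–4, so G is not a forest; only forests have treewidth ≤ 1, hence tw(G) ≥ 2. Combining the bounds, tw(G) = 2.

Treewidth 2.
One optimal decomposition is:
Bags: B1 = {0, 1, 4}  B2 = {0, 1, 8}  B3 = {0, 7, 8}  B4 = {5, 7, 8}  B5 = {5, 7, 9}  B6 = {3, 5, 9}  B7 = {3, 6, 9}  B8 = {2, 3, 6}
Tree: B1–B2, B2–B3, B3–B4, B4–B5, B5–B6, B6–B7, B7–B8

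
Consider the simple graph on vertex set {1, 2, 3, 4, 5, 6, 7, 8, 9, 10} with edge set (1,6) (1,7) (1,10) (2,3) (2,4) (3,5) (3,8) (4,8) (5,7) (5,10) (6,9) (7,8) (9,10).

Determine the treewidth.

2

A width-2 tree decomposition is:
Bags: B1 = {2, 4, 8}  B2 = {2, 3, 8}  B3 = {3, 7, 8}  B4 = {3, 5, 7}  B5 = {1, 5, 7}  B6 = {1, 5, 10}  B7 = {1, 6, 10}  B8 = {6, 9, 10}
Tree: B1–B2, B2–B3, B3–B4, B4–B5, B5–B6, B6–B7, B7–B8
Each bag holds 3 vertices, so the decomposition has width 2, which upper-bounds the treewidth. For the lower bound, G contains the cycle 4–2–3–8–4, so G is not a forest; only forests have treewidth ≤ 1, hence tw(G) ≥ 2. Combining the bounds, tw(G) = 2.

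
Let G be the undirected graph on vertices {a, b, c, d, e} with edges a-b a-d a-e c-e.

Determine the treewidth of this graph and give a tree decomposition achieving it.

Every bag has size at most 2, so the width is 2 − 1 = 1 and tw(G) ≤ 1. Since G has at least one edge (e.g. a–d), it is not an edgeless graph, so tw(G) ≥ 1. Hence tw(G) = 1 exactly.

Treewidth 1.
One optimal decomposition is:
Bags: B1 = {a, d}  B2 = {a, b}  B3 = {a, e}  B4 = {c, e}
Tree: B1–B2, B2–B3, B3–B4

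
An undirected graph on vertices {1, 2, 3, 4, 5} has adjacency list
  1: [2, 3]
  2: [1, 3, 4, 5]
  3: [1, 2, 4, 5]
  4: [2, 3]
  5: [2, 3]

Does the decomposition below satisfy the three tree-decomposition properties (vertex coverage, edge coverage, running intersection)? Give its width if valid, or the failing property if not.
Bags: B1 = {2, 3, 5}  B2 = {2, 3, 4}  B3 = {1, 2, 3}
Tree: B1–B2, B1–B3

Every vertex of G appears in some bag (union = {1, 2, 3, 4, 5}); every edge is covered by a bag; and for each vertex v the set of bags containing v is connected in the bag tree. The decomposition is therefore valid. The largest bag has 3 vertices, so the width is 2.

Yes; width 2.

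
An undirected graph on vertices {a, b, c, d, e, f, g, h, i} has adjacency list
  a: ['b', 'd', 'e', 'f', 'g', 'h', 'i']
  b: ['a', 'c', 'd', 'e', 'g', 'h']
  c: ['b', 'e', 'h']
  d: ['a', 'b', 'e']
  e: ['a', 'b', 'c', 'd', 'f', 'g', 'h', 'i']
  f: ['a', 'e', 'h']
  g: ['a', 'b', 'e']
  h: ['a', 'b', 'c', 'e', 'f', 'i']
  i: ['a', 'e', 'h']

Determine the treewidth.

A width-3 tree decomposition is:
Bags: B1 = {a, b, e, g}  B2 = {a, b, e, h}  B3 = {a, e, h, i}  B4 = {a, e, f, h}  B5 = {a, b, d, e}  B6 = {b, c, e, h}
Tree: B1–B2, B2–B3, B2–B4, B2–B5, B2–B6
Every bag has size at most 4, so the width is 4 − 1 = 3 and tw(G) ≤ 3. For the lower bound, the 4 vertices {b, c, e, h} are pairwise adjacent, and any tree decomposition puts a clique entirely inside one bag — forcing width ≥ 3. Hence tw(G) = 3 exactly.

3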